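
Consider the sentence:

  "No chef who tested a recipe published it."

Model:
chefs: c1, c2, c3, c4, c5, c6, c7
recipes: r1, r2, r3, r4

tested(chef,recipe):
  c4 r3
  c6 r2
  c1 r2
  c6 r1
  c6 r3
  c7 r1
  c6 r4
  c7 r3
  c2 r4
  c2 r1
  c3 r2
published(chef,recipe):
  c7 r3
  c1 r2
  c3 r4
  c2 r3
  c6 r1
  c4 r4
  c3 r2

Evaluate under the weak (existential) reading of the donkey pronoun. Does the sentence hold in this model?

False

"it" takes "a recipe" as antecedent — a donkey pronoun bound across the clause boundary.
Truth condition: for no (c,r) with tested(c,r) does published(c,r) hold.
Restrictor pairs — does the scope hold? (c1,r2):holds  (c2,r1):fails  (c2,r4):fails  (c3,r2):holds  (c4,r3):fails  (c6,r1):holds  (c6,r2):fails  (c6,r3):fails  (c6,r4):fails  (c7,r1):fails  (c7,r3):holds
Scope holds for 4 pair(s), so the sentence is false.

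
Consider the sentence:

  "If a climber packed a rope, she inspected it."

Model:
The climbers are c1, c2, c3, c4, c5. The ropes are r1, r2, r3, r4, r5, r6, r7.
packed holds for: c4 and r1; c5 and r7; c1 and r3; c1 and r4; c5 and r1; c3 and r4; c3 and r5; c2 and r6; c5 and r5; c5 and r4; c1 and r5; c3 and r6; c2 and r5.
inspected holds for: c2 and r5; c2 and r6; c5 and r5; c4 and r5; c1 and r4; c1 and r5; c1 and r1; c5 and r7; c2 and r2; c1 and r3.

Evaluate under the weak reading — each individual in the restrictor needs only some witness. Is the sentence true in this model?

False

"it" takes "a rope" as antecedent — a donkey pronoun bound across the clause boundary.
Weak reading: every climber c with some packed-rope has at least one packed-rope r such that inspected(c,r).
Per climber: c1:✓  c2:✓  c3:✗  c4:✗  c5:✓
c3 has no witness among its packed-ropes.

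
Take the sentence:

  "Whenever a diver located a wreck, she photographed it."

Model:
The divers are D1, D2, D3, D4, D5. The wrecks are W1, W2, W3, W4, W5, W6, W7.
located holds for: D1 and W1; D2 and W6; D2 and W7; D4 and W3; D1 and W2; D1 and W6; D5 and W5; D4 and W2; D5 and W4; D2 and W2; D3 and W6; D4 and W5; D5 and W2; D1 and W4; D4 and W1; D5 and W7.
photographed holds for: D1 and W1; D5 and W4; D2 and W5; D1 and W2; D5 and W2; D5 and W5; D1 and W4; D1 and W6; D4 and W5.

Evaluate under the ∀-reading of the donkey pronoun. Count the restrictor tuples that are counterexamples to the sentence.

"it" takes "a wreck" as antecedent — a donkey pronoun bound across the clause boundary.
Strong reading: for every (d,w) with located(d,w), photographed(d,w).
Restrictor pairs: (D1,W1) ✓  (D1,W2) ✓  (D1,W4) ✓  (D1,W6) ✓  (D2,W2) ✗  (D2,W6) ✗  (D2,W7) ✗  (D3,W6) ✗  (D4,W1) ✗  (D4,W2) ✗  (D4,W3) ✗  (D4,W5) ✓  (D5,W2) ✓  (D5,W4) ✓  (D5,W5) ✓  (D5,W7) ✗
Counterexamples (restrictor pairs failing the scope): 8.

8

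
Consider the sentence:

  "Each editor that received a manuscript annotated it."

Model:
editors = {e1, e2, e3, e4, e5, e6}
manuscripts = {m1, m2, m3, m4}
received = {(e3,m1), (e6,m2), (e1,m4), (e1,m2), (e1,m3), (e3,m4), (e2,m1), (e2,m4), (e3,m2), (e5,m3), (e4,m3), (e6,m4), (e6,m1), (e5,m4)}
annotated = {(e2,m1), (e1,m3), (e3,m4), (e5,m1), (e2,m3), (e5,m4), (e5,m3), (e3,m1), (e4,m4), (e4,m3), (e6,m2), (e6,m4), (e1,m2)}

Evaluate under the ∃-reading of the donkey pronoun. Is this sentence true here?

"it" takes "a manuscript" as antecedent — a donkey pronoun bound across the clause boundary.
Weak reading: every editor e with some received-manuscript has at least one received-manuscript m such that annotated(e,m).
Per editor: e1:✓  e2:✓  e3:✓  e4:✓  e5:✓  e6:✓
Every editor in the restrictor has a witness.

True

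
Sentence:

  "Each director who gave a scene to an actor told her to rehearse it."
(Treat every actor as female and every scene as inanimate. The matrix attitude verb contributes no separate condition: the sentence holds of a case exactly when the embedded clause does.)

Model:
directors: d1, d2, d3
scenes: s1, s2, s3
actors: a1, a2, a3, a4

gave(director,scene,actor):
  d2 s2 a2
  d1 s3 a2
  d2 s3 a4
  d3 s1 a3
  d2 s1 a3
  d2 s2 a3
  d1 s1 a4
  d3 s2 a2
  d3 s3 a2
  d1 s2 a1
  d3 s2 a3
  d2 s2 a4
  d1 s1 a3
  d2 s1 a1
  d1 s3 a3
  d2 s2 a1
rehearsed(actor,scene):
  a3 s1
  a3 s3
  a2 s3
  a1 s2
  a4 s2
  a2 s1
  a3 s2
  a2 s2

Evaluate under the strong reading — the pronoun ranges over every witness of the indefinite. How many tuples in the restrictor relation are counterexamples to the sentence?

"her" takes "an actor" as antecedent and "it" takes "a scene"; both are donkey pronouns co-varying with the restrictor.
Strong reading: for every (d,s,a) with gave(d,s,a), rehearsed(a,s).
Restrictor triples: (d1,s1,a3)→rehearsed(a3,s1) ✓  (d1,s1,a4)→rehearsed(a4,s1) ✗  (d1,s2,a1)→rehearsed(a1,s2) ✓  (d1,s3,a2)→rehearsed(a2,s3) ✓  (d1,s3,a3)→rehearsed(a3,s3) ✓  (d2,s1,a1)→rehearsed(a1,s1) ✗  (d2,s1,a3)→rehearsed(a3,s1) ✓  (d2,s2,a1)→rehearsed(a1,s2) ✓  (d2,s2,a2)→rehearsed(a2,s2) ✓  (d2,s2,a3)→rehearsed(a3,s2) ✓  (d2,s2,a4)→rehearsed(a4,s2) ✓  (d2,s3,a4)→rehearsed(a4,s3) ✗  (d3,s1,a3)→rehearsed(a3,s1) ✓  (d3,s2,a2)→rehearsed(a2,s2) ✓  (d3,s2,a3)→rehearsed(a3,s2) ✓  (d3,s3,a2)→rehearsed(a2,s3) ✓
Counterexamples (restrictor triples failing the scope): 3.

3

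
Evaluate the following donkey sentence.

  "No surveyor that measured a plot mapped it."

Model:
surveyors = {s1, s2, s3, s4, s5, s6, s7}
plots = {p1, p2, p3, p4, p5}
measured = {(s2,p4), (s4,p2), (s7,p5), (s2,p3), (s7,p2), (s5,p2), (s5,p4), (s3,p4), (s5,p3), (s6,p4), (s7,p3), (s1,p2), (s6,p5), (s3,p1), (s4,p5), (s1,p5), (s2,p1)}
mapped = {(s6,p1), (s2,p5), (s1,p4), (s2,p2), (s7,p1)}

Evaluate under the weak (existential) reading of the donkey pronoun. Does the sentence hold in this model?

"it" takes "a plot" as antecedent — a donkey pronoun bound across the clause boundary.
Truth condition: for no (s,p) with measured(s,p) does mapped(s,p) hold.
Restrictor pairs — does the scope hold? (s1,p2):fails  (s1,p5):fails  (s2,p1):fails  (s2,p3):fails  (s2,p4):fails  (s3,p1):fails  (s3,p4):fails  (s4,p2):fails  (s4,p5):fails  (s5,p2):fails  (s5,p3):fails  (s5,p4):fails  (s6,p4):fails  (s6,p5):fails  (s7,p2):fails  (s7,p3):fails  (s7,p5):fails
Scope holds for no restrictor pair, so the sentence is true.

True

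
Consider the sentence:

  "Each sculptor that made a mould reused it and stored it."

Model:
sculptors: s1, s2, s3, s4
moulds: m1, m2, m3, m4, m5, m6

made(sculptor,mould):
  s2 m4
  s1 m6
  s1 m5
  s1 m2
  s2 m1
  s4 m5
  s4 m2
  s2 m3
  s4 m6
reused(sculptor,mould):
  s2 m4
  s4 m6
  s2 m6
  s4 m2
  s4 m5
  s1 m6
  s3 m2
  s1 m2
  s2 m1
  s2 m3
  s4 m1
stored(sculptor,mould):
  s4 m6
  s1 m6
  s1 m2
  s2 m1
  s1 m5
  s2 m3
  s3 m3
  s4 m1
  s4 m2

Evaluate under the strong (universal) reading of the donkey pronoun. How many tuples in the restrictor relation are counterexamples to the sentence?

3

"it" takes "a mould" as antecedent — a donkey pronoun bound across the clause boundary.
Strong reading: for every (s,m) with made(s,m), reused(s,m) ∧ stored(s,m).
Restrictor pairs: (s1,m2) ✓  (s1,m5) ✗  (s1,m6) ✓  (s2,m1) ✓  (s2,m3) ✓  (s2,m4) ✗  (s4,m2) ✓  (s4,m5) ✗  (s4,m6) ✓
Counterexamples (restrictor pairs failing the scope): 3.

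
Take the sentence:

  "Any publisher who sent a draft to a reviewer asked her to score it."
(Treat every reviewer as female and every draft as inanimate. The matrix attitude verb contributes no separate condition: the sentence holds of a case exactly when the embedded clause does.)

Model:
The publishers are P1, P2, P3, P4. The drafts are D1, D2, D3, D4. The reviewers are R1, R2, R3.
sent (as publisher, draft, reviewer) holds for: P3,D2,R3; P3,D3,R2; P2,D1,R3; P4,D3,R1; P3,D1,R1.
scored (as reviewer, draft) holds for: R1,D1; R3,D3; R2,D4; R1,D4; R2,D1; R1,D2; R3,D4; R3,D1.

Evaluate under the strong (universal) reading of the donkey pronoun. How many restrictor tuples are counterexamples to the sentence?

3

"her" takes "a reviewer" as antecedent and "it" takes "a draft"; both are donkey pronouns co-varying with the restrictor.
Strong reading: for every (p,d,r) with sent(p,d,r), scored(r,d).
Restrictor triples: (P2,D1,R3)→scored(R3,D1) ✓  (P3,D1,R1)→scored(R1,D1) ✓  (P3,D2,R3)→scored(R3,D2) ✗  (P3,D3,R2)→scored(R2,D3) ✗  (P4,D3,R1)→scored(R1,D3) ✗
Counterexamples (restrictor triples failing the scope): 3.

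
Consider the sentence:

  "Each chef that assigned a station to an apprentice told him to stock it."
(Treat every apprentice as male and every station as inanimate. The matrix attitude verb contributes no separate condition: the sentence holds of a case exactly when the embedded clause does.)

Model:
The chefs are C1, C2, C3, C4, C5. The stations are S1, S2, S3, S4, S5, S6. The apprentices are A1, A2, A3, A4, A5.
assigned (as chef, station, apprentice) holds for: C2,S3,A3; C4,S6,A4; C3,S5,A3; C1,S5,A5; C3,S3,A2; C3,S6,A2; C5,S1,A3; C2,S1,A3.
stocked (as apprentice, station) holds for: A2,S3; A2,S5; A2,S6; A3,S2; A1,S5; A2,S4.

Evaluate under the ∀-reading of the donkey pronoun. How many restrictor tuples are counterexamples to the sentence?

"him" takes "an apprentice" as antecedent and "it" takes "a station"; both are donkey pronouns co-varying with the restrictor.
Strong reading: for every (c,s,a) with assigned(c,s,a), stocked(a,s).
Restrictor triples: (C1,S5,A5)→stocked(A5,S5) ✗  (C2,S1,A3)→stocked(A3,S1) ✗  (C2,S3,A3)→stocked(A3,S3) ✗  (C3,S3,A2)→stocked(A2,S3) ✓  (C3,S5,A3)→stocked(A3,S5) ✗  (C3,S6,A2)→stocked(A2,S6) ✓  (C4,S6,A4)→stocked(A4,S6) ✗  (C5,S1,A3)→stocked(A3,S1) ✗
Counterexamples (restrictor triples failing the scope): 6.

6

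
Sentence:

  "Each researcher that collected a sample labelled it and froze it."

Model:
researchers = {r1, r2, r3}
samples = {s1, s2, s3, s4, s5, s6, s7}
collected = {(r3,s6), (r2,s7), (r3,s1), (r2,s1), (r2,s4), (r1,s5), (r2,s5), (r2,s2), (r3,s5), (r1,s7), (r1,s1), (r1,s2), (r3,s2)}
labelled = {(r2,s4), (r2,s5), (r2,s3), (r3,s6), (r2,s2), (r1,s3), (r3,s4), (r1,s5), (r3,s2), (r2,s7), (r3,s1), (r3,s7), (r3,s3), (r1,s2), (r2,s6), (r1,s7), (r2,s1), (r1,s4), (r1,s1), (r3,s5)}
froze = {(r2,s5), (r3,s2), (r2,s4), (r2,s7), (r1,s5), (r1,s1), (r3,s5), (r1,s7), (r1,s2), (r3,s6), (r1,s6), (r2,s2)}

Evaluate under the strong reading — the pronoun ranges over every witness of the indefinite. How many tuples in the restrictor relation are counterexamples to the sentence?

2

"it" takes "a sample" as antecedent — a donkey pronoun bound across the clause boundary.
Strong reading: for every (r,s) with collected(r,s), labelled(r,s) ∧ froze(r,s).
Restrictor pairs: (r1,s1) ✓  (r1,s2) ✓  (r1,s5) ✓  (r1,s7) ✓  (r2,s1) ✗  (r2,s2) ✓  (r2,s4) ✓  (r2,s5) ✓  (r2,s7) ✓  (r3,s1) ✗  (r3,s2) ✓  (r3,s5) ✓  (r3,s6) ✓
Counterexamples (restrictor pairs failing the scope): 2.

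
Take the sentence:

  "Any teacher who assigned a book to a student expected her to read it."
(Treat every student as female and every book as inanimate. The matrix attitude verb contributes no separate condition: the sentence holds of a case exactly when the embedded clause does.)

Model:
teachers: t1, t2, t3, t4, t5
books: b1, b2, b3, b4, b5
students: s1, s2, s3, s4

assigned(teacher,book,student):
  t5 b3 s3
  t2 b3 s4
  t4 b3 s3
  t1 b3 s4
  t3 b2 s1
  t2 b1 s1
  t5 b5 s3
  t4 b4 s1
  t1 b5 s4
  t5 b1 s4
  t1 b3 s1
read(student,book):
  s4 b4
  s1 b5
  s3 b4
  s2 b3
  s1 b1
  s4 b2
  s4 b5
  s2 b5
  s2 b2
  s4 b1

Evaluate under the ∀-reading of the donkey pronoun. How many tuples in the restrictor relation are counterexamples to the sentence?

8

"her" takes "a student" as antecedent and "it" takes "a book"; both are donkey pronouns co-varying with the restrictor.
Strong reading: for every (t,b,s) with assigned(t,b,s), read(s,b).
Restrictor triples: (t1,b3,s1)→read(s1,b3) ✗  (t1,b3,s4)→read(s4,b3) ✗  (t1,b5,s4)→read(s4,b5) ✓  (t2,b1,s1)→read(s1,b1) ✓  (t2,b3,s4)→read(s4,b3) ✗  (t3,b2,s1)→read(s1,b2) ✗  (t4,b3,s3)→read(s3,b3) ✗  (t4,b4,s1)→read(s1,b4) ✗  (t5,b1,s4)→read(s4,b1) ✓  (t5,b3,s3)→read(s3,b3) ✗  (t5,b5,s3)→read(s3,b5) ✗
Counterexamples (restrictor triples failing the scope): 8.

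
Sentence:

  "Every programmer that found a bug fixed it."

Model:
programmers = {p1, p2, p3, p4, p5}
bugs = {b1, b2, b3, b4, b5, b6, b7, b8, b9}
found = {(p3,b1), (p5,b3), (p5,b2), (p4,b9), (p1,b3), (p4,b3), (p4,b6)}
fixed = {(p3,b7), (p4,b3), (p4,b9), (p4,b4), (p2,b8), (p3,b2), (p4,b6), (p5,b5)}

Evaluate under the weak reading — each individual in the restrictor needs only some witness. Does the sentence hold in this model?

False

"it" takes "a bug" as antecedent — a donkey pronoun bound across the clause boundary.
Weak reading: every programmer p with some found-bug has at least one found-bug b such that fixed(p,b).
Per programmer: p1:✗  p3:✗  p4:✓  p5:✗
p1 has no witness among its found-bugs.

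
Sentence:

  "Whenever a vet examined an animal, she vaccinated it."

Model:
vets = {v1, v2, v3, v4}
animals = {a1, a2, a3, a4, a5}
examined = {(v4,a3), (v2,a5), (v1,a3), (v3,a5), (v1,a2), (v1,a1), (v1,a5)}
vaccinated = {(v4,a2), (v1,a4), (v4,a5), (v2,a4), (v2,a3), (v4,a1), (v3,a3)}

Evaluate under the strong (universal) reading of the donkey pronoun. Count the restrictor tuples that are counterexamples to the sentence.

7

"it" takes "an animal" as antecedent — a donkey pronoun bound across the clause boundary.
Strong reading: for every (v,a) with examined(v,a), vaccinated(v,a).
Restrictor pairs: (v1,a1) ✗  (v1,a2) ✗  (v1,a3) ✗  (v1,a5) ✗  (v2,a5) ✗  (v3,a5) ✗  (v4,a3) ✗
Counterexamples (restrictor pairs failing the scope): 7.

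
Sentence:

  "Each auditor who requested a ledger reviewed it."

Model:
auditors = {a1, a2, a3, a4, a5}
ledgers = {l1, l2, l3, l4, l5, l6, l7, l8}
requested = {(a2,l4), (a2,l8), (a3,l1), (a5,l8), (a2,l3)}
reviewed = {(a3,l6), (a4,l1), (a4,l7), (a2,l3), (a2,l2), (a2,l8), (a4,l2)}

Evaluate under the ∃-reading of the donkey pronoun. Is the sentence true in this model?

"it" takes "a ledger" as antecedent — a donkey pronoun bound across the clause boundary.
Weak reading: every auditor a with some requested-ledger has at least one requested-ledger l such that reviewed(a,l).
Per auditor: a2:✓  a3:✗  a5:✗
a3 has no witness among its requested-ledgers.

False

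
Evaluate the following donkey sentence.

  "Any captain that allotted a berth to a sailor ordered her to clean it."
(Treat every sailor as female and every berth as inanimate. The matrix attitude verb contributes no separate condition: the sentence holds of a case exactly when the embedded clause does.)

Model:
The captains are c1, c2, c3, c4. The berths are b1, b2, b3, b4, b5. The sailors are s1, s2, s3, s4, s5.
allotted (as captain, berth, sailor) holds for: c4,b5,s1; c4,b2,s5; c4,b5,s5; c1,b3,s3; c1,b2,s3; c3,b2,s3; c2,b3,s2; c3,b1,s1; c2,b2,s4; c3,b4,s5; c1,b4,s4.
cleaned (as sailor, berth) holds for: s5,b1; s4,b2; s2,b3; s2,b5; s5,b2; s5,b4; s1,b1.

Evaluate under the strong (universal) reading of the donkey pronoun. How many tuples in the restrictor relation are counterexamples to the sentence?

6

"her" takes "a sailor" as antecedent and "it" takes "a berth"; both are donkey pronouns co-varying with the restrictor.
Strong reading: for every (c,b,s) with allotted(c,b,s), cleaned(s,b).
Restrictor triples: (c1,b2,s3)→cleaned(s3,b2) ✗  (c1,b3,s3)→cleaned(s3,b3) ✗  (c1,b4,s4)→cleaned(s4,b4) ✗  (c2,b2,s4)→cleaned(s4,b2) ✓  (c2,b3,s2)→cleaned(s2,b3) ✓  (c3,b1,s1)→cleaned(s1,b1) ✓  (c3,b2,s3)→cleaned(s3,b2) ✗  (c3,b4,s5)→cleaned(s5,b4) ✓  (c4,b2,s5)→cleaned(s5,b2) ✓  (c4,b5,s1)→cleaned(s1,b5) ✗  (c4,b5,s5)→cleaned(s5,b5) ✗
Counterexamples (restrictor triples failing the scope): 6.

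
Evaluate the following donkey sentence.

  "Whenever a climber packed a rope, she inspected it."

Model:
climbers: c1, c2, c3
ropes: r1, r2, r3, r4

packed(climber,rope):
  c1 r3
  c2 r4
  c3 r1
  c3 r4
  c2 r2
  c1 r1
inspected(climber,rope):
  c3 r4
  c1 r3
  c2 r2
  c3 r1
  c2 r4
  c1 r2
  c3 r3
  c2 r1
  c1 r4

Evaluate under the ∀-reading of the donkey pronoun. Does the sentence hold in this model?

"it" takes "a rope" as antecedent — a donkey pronoun bound across the clause boundary.
Strong reading: for every (c,r) with packed(c,r), inspected(c,r).
Restrictor pairs: (c1,r1) ✗  (c1,r3) ✓  (c2,r2) ✓  (c2,r4) ✓  (c3,r1) ✓  (c3,r4) ✓
Counterexample: (c1,r1) is in packed but fails the scope.

False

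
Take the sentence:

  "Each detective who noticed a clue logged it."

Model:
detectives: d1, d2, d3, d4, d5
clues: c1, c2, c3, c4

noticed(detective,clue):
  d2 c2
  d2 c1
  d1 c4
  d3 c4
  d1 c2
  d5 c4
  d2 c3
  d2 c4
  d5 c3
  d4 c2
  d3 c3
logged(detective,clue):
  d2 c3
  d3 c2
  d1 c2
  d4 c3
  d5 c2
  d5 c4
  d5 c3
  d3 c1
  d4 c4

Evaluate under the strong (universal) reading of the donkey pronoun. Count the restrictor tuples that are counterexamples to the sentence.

7

"it" takes "a clue" as antecedent — a donkey pronoun bound across the clause boundary.
Strong reading: for every (d,c) with noticed(d,c), logged(d,c).
Restrictor pairs: (d1,c2) ✓  (d1,c4) ✗  (d2,c1) ✗  (d2,c2) ✗  (d2,c3) ✓  (d2,c4) ✗  (d3,c3) ✗  (d3,c4) ✗  (d4,c2) ✗  (d5,c3) ✓  (d5,c4) ✓
Counterexamples (restrictor pairs failing the scope): 7.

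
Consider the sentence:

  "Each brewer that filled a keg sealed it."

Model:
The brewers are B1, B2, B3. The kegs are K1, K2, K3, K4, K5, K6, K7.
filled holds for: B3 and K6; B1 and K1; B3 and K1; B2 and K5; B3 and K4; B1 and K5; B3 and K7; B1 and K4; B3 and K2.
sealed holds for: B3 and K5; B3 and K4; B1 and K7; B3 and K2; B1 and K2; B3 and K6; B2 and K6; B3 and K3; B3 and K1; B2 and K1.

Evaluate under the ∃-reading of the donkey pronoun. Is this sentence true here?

"it" takes "a keg" as antecedent — a donkey pronoun bound across the clause boundary.
Weak reading: every brewer b with some filled-keg has at least one filled-keg k such that sealed(b,k).
Per brewer: B1:✗  B2:✗  B3:✓
B1 has no witness among its filled-kegs.

False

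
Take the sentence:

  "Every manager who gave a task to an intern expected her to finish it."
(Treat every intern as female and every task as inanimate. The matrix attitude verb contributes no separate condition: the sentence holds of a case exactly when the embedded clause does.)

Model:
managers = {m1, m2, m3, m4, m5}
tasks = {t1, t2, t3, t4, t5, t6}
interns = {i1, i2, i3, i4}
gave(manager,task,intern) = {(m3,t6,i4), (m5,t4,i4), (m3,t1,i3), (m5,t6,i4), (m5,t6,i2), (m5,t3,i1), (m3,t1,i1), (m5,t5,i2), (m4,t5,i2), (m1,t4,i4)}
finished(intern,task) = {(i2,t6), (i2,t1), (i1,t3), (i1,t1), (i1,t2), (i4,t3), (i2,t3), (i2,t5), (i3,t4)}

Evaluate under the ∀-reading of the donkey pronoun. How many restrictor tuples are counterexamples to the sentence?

5

"her" takes "an intern" as antecedent and "it" takes "a task"; both are donkey pronouns co-varying with the restrictor.
Strong reading: for every (m,t,i) with gave(m,t,i), finished(i,t).
Restrictor triples: (m1,t4,i4)→finished(i4,t4) ✗  (m3,t1,i1)→finished(i1,t1) ✓  (m3,t1,i3)→finished(i3,t1) ✗  (m3,t6,i4)→finished(i4,t6) ✗  (m4,t5,i2)→finished(i2,t5) ✓  (m5,t3,i1)→finished(i1,t3) ✓  (m5,t4,i4)→finished(i4,t4) ✗  (m5,t5,i2)→finished(i2,t5) ✓  (m5,t6,i2)→finished(i2,t6) ✓  (m5,t6,i4)→finished(i4,t6) ✗
Counterexamples (restrictor triples failing the scope): 5.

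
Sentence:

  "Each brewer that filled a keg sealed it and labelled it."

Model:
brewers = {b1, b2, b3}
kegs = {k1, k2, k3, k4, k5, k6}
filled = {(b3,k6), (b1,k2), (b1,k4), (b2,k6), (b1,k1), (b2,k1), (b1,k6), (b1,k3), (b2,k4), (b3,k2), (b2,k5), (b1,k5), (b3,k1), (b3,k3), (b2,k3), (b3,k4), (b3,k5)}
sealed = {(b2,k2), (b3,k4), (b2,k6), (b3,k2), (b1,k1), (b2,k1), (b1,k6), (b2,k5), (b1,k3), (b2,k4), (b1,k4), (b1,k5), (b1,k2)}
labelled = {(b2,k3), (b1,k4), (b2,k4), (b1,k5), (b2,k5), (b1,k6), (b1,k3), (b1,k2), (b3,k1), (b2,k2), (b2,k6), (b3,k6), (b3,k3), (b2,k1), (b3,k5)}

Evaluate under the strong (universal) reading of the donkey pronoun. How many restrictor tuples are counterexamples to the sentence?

8

"it" takes "a keg" as antecedent — a donkey pronoun bound across the clause boundary.
Strong reading: for every (b,k) with filled(b,k), sealed(b,k) ∧ labelled(b,k).
Restrictor pairs: (b1,k1) ✗  (b1,k2) ✓  (b1,k3) ✓  (b1,k4) ✓  (b1,k5) ✓  (b1,k6) ✓  (b2,k1) ✓  (b2,k3) ✗  (b2,k4) ✓  (b2,k5) ✓  (b2,k6) ✓  (b3,k1) ✗  (b3,k2) ✗  (b3,k3) ✗  (b3,k4) ✗  (b3,k5) ✗  (b3,k6) ✗
Counterexamples (restrictor pairs failing the scope): 8.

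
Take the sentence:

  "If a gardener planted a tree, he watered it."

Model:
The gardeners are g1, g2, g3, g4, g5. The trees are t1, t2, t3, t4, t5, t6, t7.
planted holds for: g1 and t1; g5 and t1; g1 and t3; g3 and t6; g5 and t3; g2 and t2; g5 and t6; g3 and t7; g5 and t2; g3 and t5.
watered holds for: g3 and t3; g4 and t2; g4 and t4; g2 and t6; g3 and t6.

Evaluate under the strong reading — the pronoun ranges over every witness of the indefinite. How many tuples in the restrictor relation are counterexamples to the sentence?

"it" takes "a tree" as antecedent — a donkey pronoun bound across the clause boundary.
Strong reading: for every (g,t) with planted(g,t), watered(g,t).
Restrictor pairs: (g1,t1) ✗  (g1,t3) ✗  (g2,t2) ✗  (g3,t5) ✗  (g3,t6) ✓  (g3,t7) ✗  (g5,t1) ✗  (g5,t2) ✗  (g5,t3) ✗  (g5,t6) ✗
Counterexamples (restrictor pairs failing the scope): 9.

9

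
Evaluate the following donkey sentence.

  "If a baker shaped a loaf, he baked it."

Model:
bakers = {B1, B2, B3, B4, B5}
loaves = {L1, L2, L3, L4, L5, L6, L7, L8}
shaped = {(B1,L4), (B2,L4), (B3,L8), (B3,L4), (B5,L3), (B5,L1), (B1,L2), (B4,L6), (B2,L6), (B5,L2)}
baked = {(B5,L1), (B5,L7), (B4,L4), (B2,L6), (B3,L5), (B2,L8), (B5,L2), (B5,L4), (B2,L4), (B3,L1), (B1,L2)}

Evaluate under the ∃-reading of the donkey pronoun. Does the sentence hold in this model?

False

"it" takes "a loaf" as antecedent — a donkey pronoun bound across the clause boundary.
Weak reading: every baker b with some shaped-loaf has at least one shaped-loaf l such that baked(b,l).
Per baker: B1:✓  B2:✓  B3:✗  B4:✗  B5:✓
B3 has no witness among its shaped-loaves.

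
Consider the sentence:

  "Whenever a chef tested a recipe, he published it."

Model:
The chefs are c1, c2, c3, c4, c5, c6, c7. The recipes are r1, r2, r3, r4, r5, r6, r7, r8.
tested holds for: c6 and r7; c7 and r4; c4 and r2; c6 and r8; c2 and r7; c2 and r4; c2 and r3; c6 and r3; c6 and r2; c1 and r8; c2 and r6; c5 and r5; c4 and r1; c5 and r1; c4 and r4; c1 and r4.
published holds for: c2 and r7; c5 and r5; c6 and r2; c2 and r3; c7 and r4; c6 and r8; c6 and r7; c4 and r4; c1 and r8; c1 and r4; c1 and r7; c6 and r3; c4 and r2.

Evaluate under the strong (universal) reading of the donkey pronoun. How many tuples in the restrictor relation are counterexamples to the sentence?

"it" takes "a recipe" as antecedent — a donkey pronoun bound across the clause boundary.
Strong reading: for every (c,r) with tested(c,r), published(c,r).
Restrictor pairs: (c1,r4) ✓  (c1,r8) ✓  (c2,r3) ✓  (c2,r4) ✗  (c2,r6) ✗  (c2,r7) ✓  (c4,r1) ✗  (c4,r2) ✓  (c4,r4) ✓  (c5,r1) ✗  (c5,r5) ✓  (c6,r2) ✓  (c6,r3) ✓  (c6,r7) ✓  (c6,r8) ✓  (c7,r4) ✓
Counterexamples (restrictor pairs failing the scope): 4.

4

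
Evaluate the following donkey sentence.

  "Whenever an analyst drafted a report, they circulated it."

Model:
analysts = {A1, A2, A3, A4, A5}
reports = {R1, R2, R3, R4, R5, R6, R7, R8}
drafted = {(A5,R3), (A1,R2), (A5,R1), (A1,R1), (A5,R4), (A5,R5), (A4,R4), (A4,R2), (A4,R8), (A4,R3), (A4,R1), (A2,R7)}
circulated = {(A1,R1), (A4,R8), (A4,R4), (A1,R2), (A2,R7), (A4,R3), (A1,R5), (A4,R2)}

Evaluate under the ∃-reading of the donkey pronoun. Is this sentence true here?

False

"it" takes "a report" as antecedent — a donkey pronoun bound across the clause boundary.
Weak reading: every analyst a with some drafted-report has at least one drafted-report r such that circulated(a,r).
Per analyst: A1:✓  A2:✓  A4:✓  A5:✗
A5 has no witness among its drafted-reports.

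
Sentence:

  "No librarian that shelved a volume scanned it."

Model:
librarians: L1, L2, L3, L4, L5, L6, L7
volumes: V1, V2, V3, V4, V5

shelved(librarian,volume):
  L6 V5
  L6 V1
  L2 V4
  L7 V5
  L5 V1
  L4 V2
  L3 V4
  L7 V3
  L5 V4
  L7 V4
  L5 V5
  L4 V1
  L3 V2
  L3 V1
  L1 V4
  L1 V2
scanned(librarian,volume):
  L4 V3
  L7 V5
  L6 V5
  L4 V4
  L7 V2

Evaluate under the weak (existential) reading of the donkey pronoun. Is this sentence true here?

"it" takes "a volume" as antecedent — a donkey pronoun bound across the clause boundary.
Truth condition: for no (l,v) with shelved(l,v) does scanned(l,v) hold.
Restrictor pairs — does the scope hold? (L1,V2):fails  (L1,V4):fails  (L2,V4):fails  (L3,V1):fails  (L3,V2):fails  (L3,V4):fails  (L4,V1):fails  (L4,V2):fails  (L5,V1):fails  (L5,V4):fails  (L5,V5):fails  (L6,V1):fails  (L6,V5):holds  (L7,V3):fails  (L7,V4):fails  (L7,V5):holds
Scope holds for 2 pair(s), so the sentence is false.

False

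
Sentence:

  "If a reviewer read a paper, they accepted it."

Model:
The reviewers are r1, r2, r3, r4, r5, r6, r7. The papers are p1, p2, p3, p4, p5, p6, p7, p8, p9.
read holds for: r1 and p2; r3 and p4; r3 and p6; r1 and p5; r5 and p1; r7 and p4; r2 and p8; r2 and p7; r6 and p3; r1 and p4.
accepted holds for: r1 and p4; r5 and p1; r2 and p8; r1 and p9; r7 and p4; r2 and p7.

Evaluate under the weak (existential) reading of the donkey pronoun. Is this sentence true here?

"it" takes "a paper" as antecedent — a donkey pronoun bound across the clause boundary.
Weak reading: every reviewer r with some read-paper has at least one read-paper p such that accepted(r,p).
Per reviewer: r1:✓  r2:✓  r3:✗  r5:✓  r6:✗  r7:✓
r3 has no witness among its read-papers.

False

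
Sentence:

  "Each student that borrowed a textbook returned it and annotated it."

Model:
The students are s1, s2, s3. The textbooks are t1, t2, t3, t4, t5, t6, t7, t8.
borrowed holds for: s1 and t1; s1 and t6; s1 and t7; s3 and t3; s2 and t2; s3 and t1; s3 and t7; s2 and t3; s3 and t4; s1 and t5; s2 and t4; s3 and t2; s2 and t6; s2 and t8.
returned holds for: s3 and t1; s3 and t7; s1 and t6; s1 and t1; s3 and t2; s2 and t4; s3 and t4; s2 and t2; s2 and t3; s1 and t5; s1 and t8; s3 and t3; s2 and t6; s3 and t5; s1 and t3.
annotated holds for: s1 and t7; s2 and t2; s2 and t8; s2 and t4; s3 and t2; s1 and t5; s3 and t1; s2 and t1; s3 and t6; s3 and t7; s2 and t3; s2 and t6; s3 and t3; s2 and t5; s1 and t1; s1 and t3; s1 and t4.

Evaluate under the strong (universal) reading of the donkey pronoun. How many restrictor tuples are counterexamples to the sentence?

"it" takes "a textbook" as antecedent — a donkey pronoun bound across the clause boundary.
Strong reading: for every (s,t) with borrowed(s,t), returned(s,t) ∧ annotated(s,t).
Restrictor pairs: (s1,t1) ✓  (s1,t5) ✓  (s1,t6) ✗  (s1,t7) ✗  (s2,t2) ✓  (s2,t3) ✓  (s2,t4) ✓  (s2,t6) ✓  (s2,t8) ✗  (s3,t1) ✓  (s3,t2) ✓  (s3,t3) ✓  (s3,t4) ✗  (s3,t7) ✓
Counterexamples (restrictor pairs failing the scope): 4.

4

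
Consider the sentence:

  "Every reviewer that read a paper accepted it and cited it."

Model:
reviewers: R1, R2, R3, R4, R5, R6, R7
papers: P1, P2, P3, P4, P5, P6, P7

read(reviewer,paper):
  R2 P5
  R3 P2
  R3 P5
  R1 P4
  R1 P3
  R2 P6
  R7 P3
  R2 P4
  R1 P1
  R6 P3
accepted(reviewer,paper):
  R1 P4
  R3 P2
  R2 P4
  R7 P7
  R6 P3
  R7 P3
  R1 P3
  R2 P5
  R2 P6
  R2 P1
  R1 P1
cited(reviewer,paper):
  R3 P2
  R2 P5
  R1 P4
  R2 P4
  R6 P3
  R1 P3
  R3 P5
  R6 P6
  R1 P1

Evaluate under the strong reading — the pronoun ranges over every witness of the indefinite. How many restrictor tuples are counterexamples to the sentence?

"it" takes "a paper" as antecedent — a donkey pronoun bound across the clause boundary.
Strong reading: for every (r,p) with read(r,p), accepted(r,p) ∧ cited(r,p).
Restrictor pairs: (R1,P1) ✓  (R1,P3) ✓  (R1,P4) ✓  (R2,P4) ✓  (R2,P5) ✓  (R2,P6) ✗  (R3,P2) ✓  (R3,P5) ✗  (R6,P3) ✓  (R7,P3) ✗
Counterexamples (restrictor pairs failing the scope): 3.

3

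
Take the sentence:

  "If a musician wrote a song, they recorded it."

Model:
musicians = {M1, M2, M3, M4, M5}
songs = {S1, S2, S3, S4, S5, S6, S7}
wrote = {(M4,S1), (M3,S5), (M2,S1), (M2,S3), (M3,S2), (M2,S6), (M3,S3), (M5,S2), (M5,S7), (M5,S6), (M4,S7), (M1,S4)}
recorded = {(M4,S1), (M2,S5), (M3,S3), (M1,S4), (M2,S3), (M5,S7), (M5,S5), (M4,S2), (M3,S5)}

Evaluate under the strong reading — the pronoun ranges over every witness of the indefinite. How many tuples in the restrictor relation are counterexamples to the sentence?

"it" takes "a song" as antecedent — a donkey pronoun bound across the clause boundary.
Strong reading: for every (m,s) with wrote(m,s), recorded(m,s).
Restrictor pairs: (M1,S4) ✓  (M2,S1) ✗  (M2,S3) ✓  (M2,S6) ✗  (M3,S2) ✗  (M3,S3) ✓  (M3,S5) ✓  (M4,S1) ✓  (M4,S7) ✗  (M5,S2) ✗  (M5,S6) ✗  (M5,S7) ✓
Counterexamples (restrictor pairs failing the scope): 6.

6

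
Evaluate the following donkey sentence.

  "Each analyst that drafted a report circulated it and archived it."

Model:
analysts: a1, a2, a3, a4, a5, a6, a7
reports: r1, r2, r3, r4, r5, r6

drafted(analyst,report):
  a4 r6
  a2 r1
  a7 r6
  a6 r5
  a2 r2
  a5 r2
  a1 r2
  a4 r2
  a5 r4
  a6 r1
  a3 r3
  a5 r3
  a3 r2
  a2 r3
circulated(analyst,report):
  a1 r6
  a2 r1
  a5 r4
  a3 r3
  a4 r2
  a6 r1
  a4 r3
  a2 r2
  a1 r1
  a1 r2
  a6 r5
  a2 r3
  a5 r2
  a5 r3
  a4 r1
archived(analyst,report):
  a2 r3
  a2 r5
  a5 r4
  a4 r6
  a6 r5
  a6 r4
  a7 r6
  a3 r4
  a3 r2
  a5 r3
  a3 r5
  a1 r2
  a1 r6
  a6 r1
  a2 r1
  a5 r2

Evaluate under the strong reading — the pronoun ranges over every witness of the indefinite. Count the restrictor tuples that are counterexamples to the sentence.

"it" takes "a report" as antecedent — a donkey pronoun bound across the clause boundary.
Strong reading: for every (a,r) with drafted(a,r), circulated(a,r) ∧ archived(a,r).
Restrictor pairs: (a1,r2) ✓  (a2,r1) ✓  (a2,r2) ✗  (a2,r3) ✓  (a3,r2) ✗  (a3,r3) ✗  (a4,r2) ✗  (a4,r6) ✗  (a5,r2) ✓  (a5,r3) ✓  (a5,r4) ✓  (a6,r1) ✓  (a6,r5) ✓  (a7,r6) ✗
Counterexamples (restrictor pairs failing the scope): 6.

6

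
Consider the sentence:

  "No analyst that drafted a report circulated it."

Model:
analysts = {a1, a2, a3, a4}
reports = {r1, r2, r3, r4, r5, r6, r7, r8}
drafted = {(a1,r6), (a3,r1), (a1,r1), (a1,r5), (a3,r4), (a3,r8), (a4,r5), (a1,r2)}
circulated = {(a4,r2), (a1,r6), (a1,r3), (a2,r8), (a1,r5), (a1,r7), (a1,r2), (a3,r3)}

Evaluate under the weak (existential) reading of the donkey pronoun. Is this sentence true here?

"it" takes "a report" as antecedent — a donkey pronoun bound across the clause boundary.
Truth condition: for no (a,r) with drafted(a,r) does circulated(a,r) hold.
Restrictor pairs — does the scope hold? (a1,r1):fails  (a1,r2):holds  (a1,r5):holds  (a1,r6):holds  (a3,r1):fails  (a3,r4):fails  (a3,r8):fails  (a4,r5):fails
Scope holds for 3 pair(s), so the sentence is false.

False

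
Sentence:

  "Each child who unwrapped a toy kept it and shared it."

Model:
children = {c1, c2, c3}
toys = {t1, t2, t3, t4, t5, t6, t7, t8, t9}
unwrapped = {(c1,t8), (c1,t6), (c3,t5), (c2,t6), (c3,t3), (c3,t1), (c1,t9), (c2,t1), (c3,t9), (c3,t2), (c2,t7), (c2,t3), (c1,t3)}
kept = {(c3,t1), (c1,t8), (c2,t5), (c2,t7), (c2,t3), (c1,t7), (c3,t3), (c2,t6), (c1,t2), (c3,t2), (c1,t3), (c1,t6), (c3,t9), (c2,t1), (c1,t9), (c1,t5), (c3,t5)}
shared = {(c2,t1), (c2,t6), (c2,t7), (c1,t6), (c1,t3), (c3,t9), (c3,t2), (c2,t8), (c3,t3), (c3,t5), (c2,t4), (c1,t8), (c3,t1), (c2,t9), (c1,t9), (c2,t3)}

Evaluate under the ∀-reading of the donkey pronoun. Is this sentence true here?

"it" takes "a toy" as antecedent — a donkey pronoun bound across the clause boundary.
Strong reading: for every (c,t) with unwrapped(c,t), kept(c,t) ∧ shared(c,t).
Restrictor pairs: (c1,t3) ✓  (c1,t6) ✓  (c1,t8) ✓  (c1,t9) ✓  (c2,t1) ✓  (c2,t3) ✓  (c2,t6) ✓  (c2,t7) ✓  (c3,t1) ✓  (c3,t2) ✓  (c3,t3) ✓  (c3,t5) ✓  (c3,t9) ✓
Every restrictor pair satisfies the scope.

True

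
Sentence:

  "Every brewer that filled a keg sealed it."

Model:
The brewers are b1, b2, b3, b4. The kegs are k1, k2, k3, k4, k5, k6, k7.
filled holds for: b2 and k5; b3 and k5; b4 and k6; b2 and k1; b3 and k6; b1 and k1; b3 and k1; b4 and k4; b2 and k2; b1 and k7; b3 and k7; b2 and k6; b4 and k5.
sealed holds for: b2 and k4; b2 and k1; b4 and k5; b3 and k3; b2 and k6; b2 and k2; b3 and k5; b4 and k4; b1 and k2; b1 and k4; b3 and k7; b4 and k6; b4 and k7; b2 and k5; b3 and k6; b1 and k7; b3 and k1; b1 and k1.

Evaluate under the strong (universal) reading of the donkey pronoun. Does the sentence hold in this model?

"it" takes "a keg" as antecedent — a donkey pronoun bound across the clause boundary.
Strong reading: for every (b,k) with filled(b,k), sealed(b,k).
Restrictor pairs: (b1,k1) ✓  (b1,k7) ✓  (b2,k1) ✓  (b2,k2) ✓  (b2,k5) ✓  (b2,k6) ✓  (b3,k1) ✓  (b3,k5) ✓  (b3,k6) ✓  (b3,k7) ✓  (b4,k4) ✓  (b4,k5) ✓  (b4,k6) ✓
Every restrictor pair satisfies the scope.

True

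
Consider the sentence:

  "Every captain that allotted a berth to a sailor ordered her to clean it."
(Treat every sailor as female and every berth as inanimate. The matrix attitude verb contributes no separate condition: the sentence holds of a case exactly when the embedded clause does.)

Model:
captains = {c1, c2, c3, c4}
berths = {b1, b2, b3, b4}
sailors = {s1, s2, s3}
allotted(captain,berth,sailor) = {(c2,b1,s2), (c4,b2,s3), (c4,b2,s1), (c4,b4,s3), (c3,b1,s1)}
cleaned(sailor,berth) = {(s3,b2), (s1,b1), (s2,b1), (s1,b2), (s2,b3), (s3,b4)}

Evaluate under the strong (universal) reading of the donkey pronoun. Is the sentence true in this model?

"her" takes "a sailor" as antecedent and "it" takes "a berth"; both are donkey pronouns co-varying with the restrictor.
Strong reading: for every (c,b,s) with allotted(c,b,s), cleaned(s,b).
Restrictor triples: (c2,b1,s2)→cleaned(s2,b1) ✓  (c3,b1,s1)→cleaned(s1,b1) ✓  (c4,b2,s1)→cleaned(s1,b2) ✓  (c4,b2,s3)→cleaned(s3,b2) ✓  (c4,b4,s3)→cleaned(s3,b4) ✓
Every restrictor triple satisfies the scope.

True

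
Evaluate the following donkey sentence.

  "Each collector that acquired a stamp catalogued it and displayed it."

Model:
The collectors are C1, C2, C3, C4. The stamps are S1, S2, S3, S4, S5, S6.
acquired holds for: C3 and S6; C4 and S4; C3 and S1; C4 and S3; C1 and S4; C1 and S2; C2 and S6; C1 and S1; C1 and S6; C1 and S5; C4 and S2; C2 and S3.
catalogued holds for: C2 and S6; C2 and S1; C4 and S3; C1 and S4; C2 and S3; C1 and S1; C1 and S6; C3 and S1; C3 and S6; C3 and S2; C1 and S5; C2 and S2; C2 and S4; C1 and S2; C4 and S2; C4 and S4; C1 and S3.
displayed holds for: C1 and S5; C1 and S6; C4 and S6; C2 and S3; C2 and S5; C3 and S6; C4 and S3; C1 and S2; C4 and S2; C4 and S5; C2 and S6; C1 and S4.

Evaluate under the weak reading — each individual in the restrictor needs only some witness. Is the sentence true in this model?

"it" takes "a stamp" as antecedent — a donkey pronoun bound across the clause boundary.
Weak reading: every collector c with some acquired-stamp has at least one acquired-stamp s such that catalogued(c,s) ∧ displayed(c,s).
Per collector: C1:✓  C2:✓  C3:✓  C4:✓
Every collector in the restrictor has a witness.

True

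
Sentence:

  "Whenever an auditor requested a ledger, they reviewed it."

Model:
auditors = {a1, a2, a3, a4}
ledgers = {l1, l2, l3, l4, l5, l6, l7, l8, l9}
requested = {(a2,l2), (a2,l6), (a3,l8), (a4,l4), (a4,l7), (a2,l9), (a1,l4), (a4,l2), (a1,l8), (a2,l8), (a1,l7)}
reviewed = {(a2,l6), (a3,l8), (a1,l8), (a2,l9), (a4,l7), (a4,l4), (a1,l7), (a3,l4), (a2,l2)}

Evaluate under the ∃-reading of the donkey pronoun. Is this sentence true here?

True

"it" takes "a ledger" as antecedent — a donkey pronoun bound across the clause boundary.
Weak reading: every auditor a with some requested-ledger has at least one requested-ledger l such that reviewed(a,l).
Per auditor: a1:✓  a2:✓  a3:✓  a4:✓
Every auditor in the restrictor has a witness.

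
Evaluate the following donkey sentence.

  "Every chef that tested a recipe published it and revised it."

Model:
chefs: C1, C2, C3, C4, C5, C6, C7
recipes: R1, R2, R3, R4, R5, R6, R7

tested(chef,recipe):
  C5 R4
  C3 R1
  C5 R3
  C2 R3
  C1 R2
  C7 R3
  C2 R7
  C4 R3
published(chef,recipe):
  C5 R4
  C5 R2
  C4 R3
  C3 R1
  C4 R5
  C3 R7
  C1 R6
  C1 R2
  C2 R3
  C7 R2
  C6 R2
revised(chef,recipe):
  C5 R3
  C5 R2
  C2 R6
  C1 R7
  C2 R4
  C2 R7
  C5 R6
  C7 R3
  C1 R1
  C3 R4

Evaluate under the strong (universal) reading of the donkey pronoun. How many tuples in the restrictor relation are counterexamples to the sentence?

"it" takes "a recipe" as antecedent — a donkey pronoun bound across the clause boundary.
Strong reading: for every (c,r) with tested(c,r), published(c,r) ∧ revised(c,r).
Restrictor pairs: (C1,R2) ✗  (C2,R3) ✗  (C2,R7) ✗  (C3,R1) ✗  (C4,R3) ✗  (C5,R3) ✗  (C5,R4) ✗  (C7,R3) ✗
Counterexamples (restrictor pairs failing the scope): 8.

8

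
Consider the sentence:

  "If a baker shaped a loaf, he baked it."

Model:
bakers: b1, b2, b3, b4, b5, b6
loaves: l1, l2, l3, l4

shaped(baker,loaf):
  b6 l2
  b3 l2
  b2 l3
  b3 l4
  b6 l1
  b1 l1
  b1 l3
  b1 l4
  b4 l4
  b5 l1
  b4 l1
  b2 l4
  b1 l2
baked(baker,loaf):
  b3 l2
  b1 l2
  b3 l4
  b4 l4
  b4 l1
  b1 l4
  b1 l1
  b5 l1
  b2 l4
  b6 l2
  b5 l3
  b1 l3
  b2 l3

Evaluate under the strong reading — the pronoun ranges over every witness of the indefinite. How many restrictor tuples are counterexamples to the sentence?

"it" takes "a loaf" as antecedent — a donkey pronoun bound across the clause boundary.
Strong reading: for every (b,l) with shaped(b,l), baked(b,l).
Restrictor pairs: (b1,l1) ✓  (b1,l2) ✓  (b1,l3) ✓  (b1,l4) ✓  (b2,l3) ✓  (b2,l4) ✓  (b3,l2) ✓  (b3,l4) ✓  (b4,l1) ✓  (b4,l4) ✓  (b5,l1) ✓  (b6,l1) ✗  (b6,l2) ✓
Counterexamples (restrictor pairs failing the scope): 1.

1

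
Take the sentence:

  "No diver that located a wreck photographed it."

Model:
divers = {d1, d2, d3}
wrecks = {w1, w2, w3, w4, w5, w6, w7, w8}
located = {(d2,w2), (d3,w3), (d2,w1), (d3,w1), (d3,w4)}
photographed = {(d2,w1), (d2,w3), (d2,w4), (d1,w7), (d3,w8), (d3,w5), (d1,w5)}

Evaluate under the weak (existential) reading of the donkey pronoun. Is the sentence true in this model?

"it" takes "a wreck" as antecedent — a donkey pronoun bound across the clause boundary.
Truth condition: for no (d,w) with located(d,w) does photographed(d,w) hold.
Restrictor pairs — does the scope hold? (d2,w1):holds  (d2,w2):fails  (d3,w1):fails  (d3,w3):fails  (d3,w4):fails
Scope holds for 1 pair(s), so the sentence is false.

False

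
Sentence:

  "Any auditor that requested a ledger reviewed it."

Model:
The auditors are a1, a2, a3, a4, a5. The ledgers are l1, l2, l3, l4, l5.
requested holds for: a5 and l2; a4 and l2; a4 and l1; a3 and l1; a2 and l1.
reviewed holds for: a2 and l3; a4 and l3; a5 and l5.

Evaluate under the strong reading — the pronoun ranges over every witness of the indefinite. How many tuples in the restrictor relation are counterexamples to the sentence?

"it" takes "a ledger" as antecedent — a donkey pronoun bound across the clause boundary.
Strong reading: for every (a,l) with requested(a,l), reviewed(a,l).
Restrictor pairs: (a2,l1) ✗  (a3,l1) ✗  (a4,l1) ✗  (a4,l2) ✗  (a5,l2) ✗
Counterexamples (restrictor pairs failing the scope): 5.

5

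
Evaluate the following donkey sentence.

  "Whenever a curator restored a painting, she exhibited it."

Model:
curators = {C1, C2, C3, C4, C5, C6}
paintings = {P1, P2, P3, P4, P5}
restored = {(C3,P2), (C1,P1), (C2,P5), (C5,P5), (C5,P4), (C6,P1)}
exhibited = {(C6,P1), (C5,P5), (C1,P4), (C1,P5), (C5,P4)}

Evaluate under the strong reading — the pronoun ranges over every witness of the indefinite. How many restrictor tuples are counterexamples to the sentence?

3

"it" takes "a painting" as antecedent — a donkey pronoun bound across the clause boundary.
Strong reading: for every (c,p) with restored(c,p), exhibited(c,p).
Restrictor pairs: (C1,P1) ✗  (C2,P5) ✗  (C3,P2) ✗  (C5,P4) ✓  (C5,P5) ✓  (C6,P1) ✓
Counterexamples (restrictor pairs failing the scope): 3.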